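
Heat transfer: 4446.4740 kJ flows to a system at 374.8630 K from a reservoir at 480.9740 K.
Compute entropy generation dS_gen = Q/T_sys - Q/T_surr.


dS_sys = 4446.4740/374.8630 = 11.8616 kJ/K
dS_surr = -4446.4740/480.9740 = -9.2447 kJ/K
dS_gen = 11.8616 - 9.2447 = 2.6169 kJ/K (irreversible)

dS_gen = 2.6169 kJ/K, irreversible


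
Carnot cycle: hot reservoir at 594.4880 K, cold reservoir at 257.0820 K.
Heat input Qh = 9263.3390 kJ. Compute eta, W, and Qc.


eta = 1 - 257.0820/594.4880 = 0.5676
W = 0.5676 * 9263.3390 = 5257.4756 kJ
Qc = 9263.3390 - 5257.4756 = 4005.8634 kJ

eta = 56.7557%, W = 5257.4756 kJ, Qc = 4005.8634 kJ


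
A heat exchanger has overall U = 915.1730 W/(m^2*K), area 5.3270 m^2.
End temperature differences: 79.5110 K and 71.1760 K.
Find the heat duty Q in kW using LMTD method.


LMTD = 75.2666 K
Q = 915.1730 * 5.3270 * 75.2666 = 366934.1907 W = 366.9342 kW

366.9342 kW


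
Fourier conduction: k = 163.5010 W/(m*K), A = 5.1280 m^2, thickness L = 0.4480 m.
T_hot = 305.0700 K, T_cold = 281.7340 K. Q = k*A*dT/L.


dT = 23.3360 K
Q = 163.5010 * 5.1280 * 23.3360 / 0.4480 = 43673.3828 W

43673.3828 W


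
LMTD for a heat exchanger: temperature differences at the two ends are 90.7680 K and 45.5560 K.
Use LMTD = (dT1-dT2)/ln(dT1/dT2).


dT1/dT2 = 1.9924
ln(dT1/dT2) = 0.6894
LMTD = 45.2120 / 0.6894 = 65.5850 K

65.5850 K


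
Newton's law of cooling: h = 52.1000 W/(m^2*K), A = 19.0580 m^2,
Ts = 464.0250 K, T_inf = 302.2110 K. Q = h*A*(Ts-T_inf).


dT = 161.8140 K
Q = 52.1000 * 19.0580 * 161.8140 = 160668.6481 W

160668.6481 W


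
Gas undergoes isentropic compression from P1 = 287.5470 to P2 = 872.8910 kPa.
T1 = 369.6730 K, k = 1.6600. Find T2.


(k-1)/k = 0.3976
(P2/P1)^exp = 1.5550
T2 = 369.6730 * 1.5550 = 574.8521 K

574.8521 K


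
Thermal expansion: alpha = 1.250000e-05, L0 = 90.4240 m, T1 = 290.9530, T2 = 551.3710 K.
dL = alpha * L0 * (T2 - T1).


dT = 260.4180 K
dL = 1.250000e-05 * 90.4240 * 260.4180 = 0.294350 m
L_final = 90.718350 m

dL = 0.294350 m


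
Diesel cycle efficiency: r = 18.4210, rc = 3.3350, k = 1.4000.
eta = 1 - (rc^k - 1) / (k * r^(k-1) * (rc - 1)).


r^(k-1) = 3.2072
rc^k = 5.3993
eta = 0.5804 = 58.0396%

58.0396%


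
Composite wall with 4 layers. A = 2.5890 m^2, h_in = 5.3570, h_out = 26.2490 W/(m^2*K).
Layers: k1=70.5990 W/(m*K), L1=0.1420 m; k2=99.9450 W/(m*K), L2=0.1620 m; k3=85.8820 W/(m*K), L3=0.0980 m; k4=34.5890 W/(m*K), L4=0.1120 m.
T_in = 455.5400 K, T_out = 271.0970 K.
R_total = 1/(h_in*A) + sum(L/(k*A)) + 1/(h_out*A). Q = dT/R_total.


R_conv_in = 1/(5.3570*2.5890) = 0.0721
R_1 = 0.1420/(70.5990*2.5890) = 0.0008
R_2 = 0.1620/(99.9450*2.5890) = 0.0006
R_3 = 0.0980/(85.8820*2.5890) = 0.0004
R_4 = 0.1120/(34.5890*2.5890) = 0.0013
R_conv_out = 1/(26.2490*2.5890) = 0.0147
R_total = 0.0899 K/W
Q = 184.4430 / 0.0899 = 2051.3941 W

R_total = 0.0899 K/W, Q = 2051.3941 W


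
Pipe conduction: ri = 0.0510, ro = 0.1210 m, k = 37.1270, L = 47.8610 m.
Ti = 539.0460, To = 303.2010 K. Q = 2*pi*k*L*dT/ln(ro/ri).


dT = 235.8450 K
ln(ro/ri) = 0.8640
Q = 2*pi*37.1270*47.8610*235.8450 / 0.8640 = 3047769.1093 W

3047769.1093 W


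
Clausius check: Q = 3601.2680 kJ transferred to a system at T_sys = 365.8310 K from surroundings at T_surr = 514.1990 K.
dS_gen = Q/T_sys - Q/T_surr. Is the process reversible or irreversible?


dS_sys = 3601.2680/365.8310 = 9.8441 kJ/K
dS_surr = -3601.2680/514.1990 = -7.0036 kJ/K
dS_gen = 9.8441 - 7.0036 = 2.8404 kJ/K (irreversible)

dS_gen = 2.8404 kJ/K, irreversible


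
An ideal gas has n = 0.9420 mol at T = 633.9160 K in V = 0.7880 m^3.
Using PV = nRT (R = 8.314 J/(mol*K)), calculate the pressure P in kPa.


P = nRT/V = 0.9420 * 8.314 * 633.9160 / 0.7880
= 4964.6957 / 0.7880 = 6300.3753 Pa = 6.3004 kPa

6.3004 kPa


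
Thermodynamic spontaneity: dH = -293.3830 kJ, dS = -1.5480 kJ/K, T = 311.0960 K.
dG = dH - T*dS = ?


T*dS = 311.0960 * -1.5480 = -481.5766 kJ
dG = -293.3830 + 481.5766 = 188.1936 kJ (non-spontaneous)

dG = 188.1936 kJ, non-spontaneous


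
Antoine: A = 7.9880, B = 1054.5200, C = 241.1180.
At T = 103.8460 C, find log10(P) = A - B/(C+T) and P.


C+T = 344.9640
B/(C+T) = 3.0569
log10(P) = 7.9880 - 3.0569 = 4.9311
P = 10^4.9311 = 85329.9142 mmHg

85329.9142 mmHg


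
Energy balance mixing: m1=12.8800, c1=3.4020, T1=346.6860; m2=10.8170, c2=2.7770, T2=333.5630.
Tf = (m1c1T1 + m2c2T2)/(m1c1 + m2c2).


num = 25210.8392
den = 73.8566
Tf = 341.3486 K

341.3486 K


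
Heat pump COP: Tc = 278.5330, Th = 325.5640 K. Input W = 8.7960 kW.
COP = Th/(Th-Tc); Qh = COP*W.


COP = 325.5640 / 47.0310 = 6.9223
Qh = 6.9223 * 8.7960 = 60.8888 kW

COP = 6.9223, Qh = 60.8888 kW


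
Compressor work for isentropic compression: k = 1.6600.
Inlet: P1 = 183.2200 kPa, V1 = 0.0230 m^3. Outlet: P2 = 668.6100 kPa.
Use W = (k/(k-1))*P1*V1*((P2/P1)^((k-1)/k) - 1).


(k-1)/k = 0.3976
(P2/P1)^exp = 1.6731
W = 2.5152 * 183.2200 * 0.0230 * (1.6731 - 1) = 7.1343 kJ

7.1343 kJ


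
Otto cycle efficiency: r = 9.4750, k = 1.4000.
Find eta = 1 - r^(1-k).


r^(k-1) = 2.4583
eta = 1 - 1/2.4583 = 0.5932 = 59.3212%

59.3212%


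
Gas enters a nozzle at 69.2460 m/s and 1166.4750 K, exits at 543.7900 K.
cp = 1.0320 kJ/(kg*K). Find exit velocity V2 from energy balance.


dT = 622.6850 K
2*cp*1000*dT = 1285221.8400
V1^2 = 4795.0085
V2 = sqrt(1290016.8485) = 1135.7891 m/s

1135.7891 m/s


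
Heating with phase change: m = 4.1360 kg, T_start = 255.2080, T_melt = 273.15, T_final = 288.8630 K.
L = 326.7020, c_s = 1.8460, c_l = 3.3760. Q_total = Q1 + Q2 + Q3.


Q1 (sensible, solid) = 4.1360 * 1.8460 * 17.9420 = 136.9882 kJ
Q2 (latent) = 4.1360 * 326.7020 = 1351.2395 kJ
Q3 (sensible, liquid) = 4.1360 * 3.3760 * 15.7130 = 219.4028 kJ
Q_total = 1707.6304 kJ

1707.6304 kJ


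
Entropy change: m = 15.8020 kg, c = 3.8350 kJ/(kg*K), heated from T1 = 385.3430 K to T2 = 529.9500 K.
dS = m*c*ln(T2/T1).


T2/T1 = 1.3753
ln(T2/T1) = 0.3186
dS = 15.8020 * 3.8350 * 0.3186 = 19.3103 kJ/K

19.3103 kJ/K


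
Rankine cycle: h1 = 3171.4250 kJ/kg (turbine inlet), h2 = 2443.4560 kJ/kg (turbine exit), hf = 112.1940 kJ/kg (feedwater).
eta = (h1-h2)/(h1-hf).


W = 727.9690 kJ/kg
Q_in = 3059.2310 kJ/kg
eta = 0.2380 = 23.7958%

eta = 23.7958%


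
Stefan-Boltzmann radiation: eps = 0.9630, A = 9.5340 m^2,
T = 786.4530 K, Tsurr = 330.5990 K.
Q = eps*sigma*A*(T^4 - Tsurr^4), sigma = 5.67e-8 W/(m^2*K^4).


T^4 = 3.8255e+11
Tsurr^4 = 1.1946e+10
Q = 0.9630 * 5.67e-8 * 9.5340 * 3.7061e+11 = 192929.2625 W

192929.2625 W


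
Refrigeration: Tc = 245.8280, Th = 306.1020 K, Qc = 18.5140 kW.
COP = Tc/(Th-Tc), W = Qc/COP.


COP = 245.8280 / 60.2740 = 4.0785
W = 18.5140 / 4.0785 = 4.5394 kW

COP = 4.0785, W = 4.5394 kW


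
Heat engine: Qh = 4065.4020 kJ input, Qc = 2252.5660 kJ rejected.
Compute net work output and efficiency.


W = 4065.4020 - 2252.5660 = 1812.8360 kJ
eta = 1812.8360 / 4065.4020 = 0.4459 = 44.5918%

W = 1812.8360 kJ, eta = 44.5918%


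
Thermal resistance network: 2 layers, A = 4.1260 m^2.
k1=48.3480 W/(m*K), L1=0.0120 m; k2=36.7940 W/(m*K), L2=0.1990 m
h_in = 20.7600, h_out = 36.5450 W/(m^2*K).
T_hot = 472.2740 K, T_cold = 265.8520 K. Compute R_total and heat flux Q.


R_conv_in = 1/(20.7600*4.1260) = 0.0117
R_1 = 0.0120/(48.3480*4.1260) = 6.0155e-05
R_2 = 0.1990/(36.7940*4.1260) = 0.0013
R_conv_out = 1/(36.5450*4.1260) = 0.0066
R_total = 0.0197 K/W
Q = 206.4220 / 0.0197 = 10490.2027 W

R_total = 0.0197 K/W, Q = 10490.2027 W


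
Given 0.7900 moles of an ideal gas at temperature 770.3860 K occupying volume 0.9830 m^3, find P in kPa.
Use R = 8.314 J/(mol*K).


P = nRT/V = 0.7900 * 8.314 * 770.3860 / 0.9830
= 5059.9415 / 0.9830 = 5147.4481 Pa = 5.1474 kPa

5.1474 kPa


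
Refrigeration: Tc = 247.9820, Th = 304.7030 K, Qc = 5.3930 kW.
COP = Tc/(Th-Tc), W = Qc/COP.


COP = 247.9820 / 56.7210 = 4.3720
W = 5.3930 / 4.3720 = 1.2335 kW

COP = 4.3720, W = 1.2335 kW


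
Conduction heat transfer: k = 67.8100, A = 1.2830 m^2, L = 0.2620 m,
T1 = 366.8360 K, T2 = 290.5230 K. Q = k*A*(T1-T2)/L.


dT = 76.3130 K
Q = 67.8100 * 1.2830 * 76.3130 / 0.2620 = 25340.6433 W

25340.6433 W


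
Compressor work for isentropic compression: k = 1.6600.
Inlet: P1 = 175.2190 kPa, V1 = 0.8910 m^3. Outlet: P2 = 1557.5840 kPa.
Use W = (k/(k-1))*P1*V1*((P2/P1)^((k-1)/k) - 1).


(k-1)/k = 0.3976
(P2/P1)^exp = 2.3838
W = 2.5152 * 175.2190 * 0.8910 * (2.3838 - 1) = 543.3534 kJ

543.3534 kJ


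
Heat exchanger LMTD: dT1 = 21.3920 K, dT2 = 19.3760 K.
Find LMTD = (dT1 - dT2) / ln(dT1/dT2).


dT1/dT2 = 1.1040
ln(dT1/dT2) = 0.0990
LMTD = 2.0160 / 0.0990 = 20.3674 K

20.3674 K


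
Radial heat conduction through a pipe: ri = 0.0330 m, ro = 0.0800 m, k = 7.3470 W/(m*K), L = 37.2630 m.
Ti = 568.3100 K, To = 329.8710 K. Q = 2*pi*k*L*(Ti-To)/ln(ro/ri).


dT = 238.4390 K
ln(ro/ri) = 0.8855
Q = 2*pi*7.3470*37.2630*238.4390 / 0.8855 = 463177.1185 W

463177.1185 W


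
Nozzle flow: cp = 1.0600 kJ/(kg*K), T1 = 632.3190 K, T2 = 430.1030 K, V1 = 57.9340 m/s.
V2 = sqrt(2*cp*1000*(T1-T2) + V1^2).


dT = 202.2160 K
2*cp*1000*dT = 428697.9200
V1^2 = 3356.3484
V2 = sqrt(432054.2684) = 657.3084 m/s

657.3084 m/s


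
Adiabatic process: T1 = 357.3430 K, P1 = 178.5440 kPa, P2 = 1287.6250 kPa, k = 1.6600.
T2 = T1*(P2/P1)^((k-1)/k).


(k-1)/k = 0.3976
(P2/P1)^exp = 2.1936
T2 = 357.3430 * 2.1936 = 783.8543 K

783.8543 K


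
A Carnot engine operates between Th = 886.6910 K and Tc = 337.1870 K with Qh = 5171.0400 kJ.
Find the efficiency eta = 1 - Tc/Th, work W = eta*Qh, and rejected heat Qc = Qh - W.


eta = 1 - 337.1870/886.6910 = 0.6197
W = 0.6197 * 5171.0400 = 3204.6194 kJ
Qc = 5171.0400 - 3204.6194 = 1966.4206 kJ

eta = 61.9724%, W = 3204.6194 kJ, Qc = 1966.4206 kJ


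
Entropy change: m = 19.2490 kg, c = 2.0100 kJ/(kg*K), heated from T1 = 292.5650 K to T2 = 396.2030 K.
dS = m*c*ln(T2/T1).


T2/T1 = 1.3542
ln(T2/T1) = 0.3032
dS = 19.2490 * 2.0100 * 0.3032 = 11.7325 kJ/K

11.7325 kJ/K


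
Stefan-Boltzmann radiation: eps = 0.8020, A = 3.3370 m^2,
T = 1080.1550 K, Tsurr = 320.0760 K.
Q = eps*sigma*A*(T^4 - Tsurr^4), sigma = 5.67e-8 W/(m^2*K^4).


T^4 = 1.3613e+12
Tsurr^4 = 1.0496e+10
Q = 0.8020 * 5.67e-8 * 3.3370 * 1.3508e+12 = 204972.9082 W

204972.9082 W


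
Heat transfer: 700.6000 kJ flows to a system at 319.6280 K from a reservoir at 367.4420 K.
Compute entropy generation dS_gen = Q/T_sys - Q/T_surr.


dS_sys = 700.6000/319.6280 = 2.1919 kJ/K
dS_surr = -700.6000/367.4420 = -1.9067 kJ/K
dS_gen = 2.1919 - 1.9067 = 0.2852 kJ/K (irreversible)

dS_gen = 0.2852 kJ/K, irreversible


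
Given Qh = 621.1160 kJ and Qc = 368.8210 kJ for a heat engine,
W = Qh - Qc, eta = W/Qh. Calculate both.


W = 621.1160 - 368.8210 = 252.2950 kJ
eta = 252.2950 / 621.1160 = 0.4062 = 40.6196%

W = 252.2950 kJ, eta = 40.6196%


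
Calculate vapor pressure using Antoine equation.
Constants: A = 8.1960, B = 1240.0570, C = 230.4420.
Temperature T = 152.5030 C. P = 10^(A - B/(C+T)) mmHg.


C+T = 382.9450
B/(C+T) = 3.2382
log10(P) = 8.1960 - 3.2382 = 4.9578
P = 10^4.9578 = 90737.8002 mmHg

90737.8002 mmHg


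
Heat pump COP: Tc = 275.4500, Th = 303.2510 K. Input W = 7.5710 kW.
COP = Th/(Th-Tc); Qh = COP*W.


COP = 303.2510 / 27.8010 = 10.9079
Qh = 10.9079 * 7.5710 = 82.5838 kW

COP = 10.9079, Qh = 82.5838 kW


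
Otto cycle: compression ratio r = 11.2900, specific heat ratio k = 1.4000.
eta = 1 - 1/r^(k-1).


r^(k-1) = 2.6368
eta = 1 - 1/2.6368 = 0.6208 = 62.0753%

62.0753%


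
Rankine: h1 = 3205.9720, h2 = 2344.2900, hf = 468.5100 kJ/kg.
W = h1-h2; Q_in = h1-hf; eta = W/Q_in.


W = 861.6820 kJ/kg
Q_in = 2737.4620 kJ/kg
eta = 0.3148 = 31.4774%

eta = 31.4774%


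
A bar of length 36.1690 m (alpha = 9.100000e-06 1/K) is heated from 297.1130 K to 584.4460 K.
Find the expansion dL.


dT = 287.3330 K
dL = 9.100000e-06 * 36.1690 * 287.3330 = 0.094572 m
L_final = 36.263572 m

dL = 0.094572 m


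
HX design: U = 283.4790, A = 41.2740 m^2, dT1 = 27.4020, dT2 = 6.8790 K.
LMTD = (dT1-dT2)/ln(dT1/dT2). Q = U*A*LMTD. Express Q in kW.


LMTD = 14.8487 K
Q = 283.4790 * 41.2740 * 14.8487 = 173734.2362 W = 173.7342 kW

173.7342 kW


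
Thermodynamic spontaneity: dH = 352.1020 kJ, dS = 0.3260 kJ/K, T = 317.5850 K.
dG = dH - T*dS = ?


T*dS = 317.5850 * 0.3260 = 103.5327 kJ
dG = 352.1020 - 103.5327 = 248.5693 kJ (non-spontaneous)

dG = 248.5693 kJ, non-spontaneous


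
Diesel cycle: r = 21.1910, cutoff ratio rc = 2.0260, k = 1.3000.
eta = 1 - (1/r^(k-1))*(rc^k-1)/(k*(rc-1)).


r^(k-1) = 2.4995
rc^k = 2.5040
eta = 0.5489 = 54.8865%

54.8865%


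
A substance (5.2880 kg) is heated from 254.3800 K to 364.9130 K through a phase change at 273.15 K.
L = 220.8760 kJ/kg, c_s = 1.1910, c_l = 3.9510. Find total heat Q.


Q1 (sensible, solid) = 5.2880 * 1.1910 * 18.7700 = 118.2136 kJ
Q2 (latent) = 5.2880 * 220.8760 = 1167.9923 kJ
Q3 (sensible, liquid) = 5.2880 * 3.9510 * 91.7630 = 1917.1941 kJ
Q_total = 3203.4000 kJ

3203.4000 kJ


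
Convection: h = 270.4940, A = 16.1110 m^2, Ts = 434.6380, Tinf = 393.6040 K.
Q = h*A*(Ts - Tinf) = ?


dT = 41.0340 K
Q = 270.4940 * 16.1110 * 41.0340 = 178823.2518 W

178823.2518 W


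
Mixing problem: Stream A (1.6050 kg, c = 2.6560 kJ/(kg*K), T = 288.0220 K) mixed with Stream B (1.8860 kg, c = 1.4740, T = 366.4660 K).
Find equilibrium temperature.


num = 2246.5655
den = 7.0428
Tf = 318.9856 K

318.9856 K


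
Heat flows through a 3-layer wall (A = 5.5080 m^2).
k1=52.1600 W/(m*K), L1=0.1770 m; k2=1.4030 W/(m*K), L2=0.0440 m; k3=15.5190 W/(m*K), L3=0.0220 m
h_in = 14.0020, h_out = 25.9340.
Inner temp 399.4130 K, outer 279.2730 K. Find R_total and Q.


R_conv_in = 1/(14.0020*5.5080) = 0.0130
R_1 = 0.1770/(52.1600*5.5080) = 0.0006
R_2 = 0.0440/(1.4030*5.5080) = 0.0057
R_3 = 0.0220/(15.5190*5.5080) = 0.0003
R_conv_out = 1/(25.9340*5.5080) = 0.0070
R_total = 0.0265 K/W
Q = 120.1400 / 0.0265 = 4527.7476 W

R_total = 0.0265 K/W, Q = 4527.7476 W


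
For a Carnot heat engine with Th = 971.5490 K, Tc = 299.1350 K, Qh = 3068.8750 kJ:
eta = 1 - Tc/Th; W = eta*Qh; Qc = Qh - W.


eta = 1 - 299.1350/971.5490 = 0.6921
W = 0.6921 * 3068.8750 = 2123.9840 kJ
Qc = 3068.8750 - 2123.9840 = 944.8910 kJ

eta = 69.2105%, W = 2123.9840 kJ, Qc = 944.8910 kJ


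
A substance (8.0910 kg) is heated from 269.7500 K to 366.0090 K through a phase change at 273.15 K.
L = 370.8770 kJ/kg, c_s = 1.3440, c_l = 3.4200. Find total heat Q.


Q1 (sensible, solid) = 8.0910 * 1.3440 * 3.4000 = 36.9726 kJ
Q2 (latent) = 8.0910 * 370.8770 = 3000.7658 kJ
Q3 (sensible, liquid) = 8.0910 * 3.4200 * 92.8590 = 2569.5218 kJ
Q_total = 5607.2603 kJ

5607.2603 kJ


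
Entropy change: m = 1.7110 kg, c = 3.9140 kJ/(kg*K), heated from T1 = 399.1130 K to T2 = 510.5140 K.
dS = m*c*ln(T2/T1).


T2/T1 = 1.2791
ln(T2/T1) = 0.2462
dS = 1.7110 * 3.9140 * 0.2462 = 1.6486 kJ/K

1.6486 kJ/K


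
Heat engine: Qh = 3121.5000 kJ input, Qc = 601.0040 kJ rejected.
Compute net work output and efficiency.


W = 3121.5000 - 601.0040 = 2520.4960 kJ
eta = 2520.4960 / 3121.5000 = 0.8075 = 80.7463%

W = 2520.4960 kJ, eta = 80.7463%


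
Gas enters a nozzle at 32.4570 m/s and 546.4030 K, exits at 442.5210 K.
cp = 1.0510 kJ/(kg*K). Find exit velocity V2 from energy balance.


dT = 103.8820 K
2*cp*1000*dT = 218359.9640
V1^2 = 1053.4568
V2 = sqrt(219413.4208) = 468.4159 m/s

468.4159 m/s


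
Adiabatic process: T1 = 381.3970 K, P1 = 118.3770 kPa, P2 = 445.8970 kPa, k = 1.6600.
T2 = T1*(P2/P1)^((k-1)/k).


(k-1)/k = 0.3976
(P2/P1)^exp = 1.6943
T2 = 381.3970 * 1.6943 = 646.2139 K

646.2139 K


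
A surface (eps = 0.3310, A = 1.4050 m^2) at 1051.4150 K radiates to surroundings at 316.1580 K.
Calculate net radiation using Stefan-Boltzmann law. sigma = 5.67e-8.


T^4 = 1.2221e+12
Tsurr^4 = 9.9912e+09
Q = 0.3310 * 5.67e-8 * 1.4050 * 1.2121e+12 = 31960.8879 W

31960.8879 W


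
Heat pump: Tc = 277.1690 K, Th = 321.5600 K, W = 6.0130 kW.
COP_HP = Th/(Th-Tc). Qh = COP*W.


COP = 321.5600 / 44.3910 = 7.2438
Qh = 7.2438 * 6.0130 = 43.5570 kW

COP = 7.2438, Qh = 43.5570 kW


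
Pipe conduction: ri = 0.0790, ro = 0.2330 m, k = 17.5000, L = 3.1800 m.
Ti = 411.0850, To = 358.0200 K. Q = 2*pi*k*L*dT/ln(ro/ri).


dT = 53.0650 K
ln(ro/ri) = 1.0816
Q = 2*pi*17.5000*3.1800*53.0650 / 1.0816 = 17154.9834 W

17154.9834 W


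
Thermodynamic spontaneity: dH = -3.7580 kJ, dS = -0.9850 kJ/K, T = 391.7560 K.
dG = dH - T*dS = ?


T*dS = 391.7560 * -0.9850 = -385.8797 kJ
dG = -3.7580 + 385.8797 = 382.1217 kJ (non-spontaneous)

dG = 382.1217 kJ, non-spontaneous


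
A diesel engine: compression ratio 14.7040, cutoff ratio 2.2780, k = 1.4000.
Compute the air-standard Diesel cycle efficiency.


r^(k-1) = 2.9307
rc^k = 3.1665
eta = 0.5868 = 58.6839%

58.6839%


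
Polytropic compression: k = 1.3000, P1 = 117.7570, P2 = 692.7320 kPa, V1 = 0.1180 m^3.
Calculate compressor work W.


(k-1)/k = 0.2308
(P2/P1)^exp = 1.5052
W = 4.3333 * 117.7570 * 0.1180 * (1.5052 - 1) = 30.4198 kJ

30.4198 kJ


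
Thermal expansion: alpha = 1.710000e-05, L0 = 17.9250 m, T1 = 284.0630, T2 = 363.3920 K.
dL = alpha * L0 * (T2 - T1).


dT = 79.3290 K
dL = 1.710000e-05 * 17.9250 * 79.3290 = 0.024316 m
L_final = 17.949316 m

dL = 0.024316 m


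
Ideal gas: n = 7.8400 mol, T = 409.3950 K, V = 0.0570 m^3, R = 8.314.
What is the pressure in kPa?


P = nRT/V = 7.8400 * 8.314 * 409.3950 / 0.0570
= 26685.0866 / 0.0570 = 468159.4147 Pa = 468.1594 kPa

468.1594 kPa


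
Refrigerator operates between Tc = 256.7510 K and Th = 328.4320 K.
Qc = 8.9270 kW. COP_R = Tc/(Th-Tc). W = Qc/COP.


COP = 256.7510 / 71.6810 = 3.5819
W = 8.9270 / 3.5819 = 2.4923 kW

COP = 3.5819, W = 2.4923 kW


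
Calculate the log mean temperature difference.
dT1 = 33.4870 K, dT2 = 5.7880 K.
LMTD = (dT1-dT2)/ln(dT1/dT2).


dT1/dT2 = 5.7856
ln(dT1/dT2) = 1.7554
LMTD = 27.6990 / 1.7554 = 15.7796 K

15.7796 K


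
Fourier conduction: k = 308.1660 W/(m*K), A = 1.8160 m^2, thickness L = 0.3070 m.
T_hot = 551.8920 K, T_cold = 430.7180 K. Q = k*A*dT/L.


dT = 121.1740 K
Q = 308.1660 * 1.8160 * 121.1740 / 0.3070 = 220887.7515 W

220887.7515 W


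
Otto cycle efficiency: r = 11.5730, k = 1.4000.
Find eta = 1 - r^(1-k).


r^(k-1) = 2.6630
eta = 1 - 1/2.6630 = 0.6245 = 62.4490%

62.4490%


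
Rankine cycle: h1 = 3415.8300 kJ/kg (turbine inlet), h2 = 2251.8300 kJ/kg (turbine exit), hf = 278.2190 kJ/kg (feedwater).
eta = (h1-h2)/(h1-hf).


W = 1164.0000 kJ/kg
Q_in = 3137.6110 kJ/kg
eta = 0.3710 = 37.0983%

eta = 37.0983%


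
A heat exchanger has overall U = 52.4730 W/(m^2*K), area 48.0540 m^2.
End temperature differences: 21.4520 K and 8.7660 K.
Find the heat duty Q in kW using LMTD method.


LMTD = 14.1753 K
Q = 52.4730 * 48.0540 * 14.1753 = 35743.5387 W = 35.7435 kW

35.7435 kW


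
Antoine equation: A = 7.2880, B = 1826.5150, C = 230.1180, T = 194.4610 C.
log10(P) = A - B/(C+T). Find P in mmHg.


C+T = 424.5790
B/(C+T) = 4.3019
log10(P) = 7.2880 - 4.3019 = 2.9861
P = 10^2.9861 = 968.4031 mmHg

968.4031 mmHg


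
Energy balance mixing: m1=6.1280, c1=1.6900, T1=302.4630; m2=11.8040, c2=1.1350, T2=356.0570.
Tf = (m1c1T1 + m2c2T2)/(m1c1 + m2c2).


num = 7902.6915
den = 23.7539
Tf = 332.6908 K

332.6908 K


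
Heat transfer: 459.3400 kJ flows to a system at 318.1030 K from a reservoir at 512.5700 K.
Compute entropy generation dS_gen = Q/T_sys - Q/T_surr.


dS_sys = 459.3400/318.1030 = 1.4440 kJ/K
dS_surr = -459.3400/512.5700 = -0.8962 kJ/K
dS_gen = 1.4440 - 0.8962 = 0.5478 kJ/K (irreversible)

dS_gen = 0.5478 kJ/K, irreversible


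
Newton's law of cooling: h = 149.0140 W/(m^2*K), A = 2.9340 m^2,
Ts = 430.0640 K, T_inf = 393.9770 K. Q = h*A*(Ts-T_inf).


dT = 36.0870 K
Q = 149.0140 * 2.9340 * 36.0870 = 15777.4918 W

15777.4918 W


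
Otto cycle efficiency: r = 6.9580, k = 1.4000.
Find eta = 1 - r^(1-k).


r^(k-1) = 2.1727
eta = 1 - 1/2.1727 = 0.5397 = 53.9737%

53.9737%


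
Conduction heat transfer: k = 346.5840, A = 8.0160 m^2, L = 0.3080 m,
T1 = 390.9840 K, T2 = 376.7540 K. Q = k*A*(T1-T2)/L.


dT = 14.2300 K
Q = 346.5840 * 8.0160 * 14.2300 / 0.3080 = 128357.2494 W

128357.2494 W


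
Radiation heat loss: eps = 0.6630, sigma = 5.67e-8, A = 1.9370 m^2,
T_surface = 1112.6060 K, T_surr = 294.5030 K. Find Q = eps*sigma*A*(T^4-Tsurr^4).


T^4 = 1.5324e+12
Tsurr^4 = 7.5224e+09
Q = 0.6630 * 5.67e-8 * 1.9370 * 1.5249e+12 = 111033.6446 W

111033.6446 W


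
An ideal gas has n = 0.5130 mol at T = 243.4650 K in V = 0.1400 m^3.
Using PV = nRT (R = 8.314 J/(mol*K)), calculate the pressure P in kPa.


P = nRT/V = 0.5130 * 8.314 * 243.4650 / 0.1400
= 1038.3982 / 0.1400 = 7417.1299 Pa = 7.4171 kPa

7.4171 kPa


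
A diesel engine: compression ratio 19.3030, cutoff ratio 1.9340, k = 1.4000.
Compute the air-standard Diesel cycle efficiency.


r^(k-1) = 3.2678
rc^k = 2.5179
eta = 0.6448 = 64.4762%

64.4762%


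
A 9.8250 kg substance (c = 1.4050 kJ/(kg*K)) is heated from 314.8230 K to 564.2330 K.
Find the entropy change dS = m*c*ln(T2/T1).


T2/T1 = 1.7922
ln(T2/T1) = 0.5835
dS = 9.8250 * 1.4050 * 0.5835 = 8.0541 kJ/K

8.0541 kJ/K


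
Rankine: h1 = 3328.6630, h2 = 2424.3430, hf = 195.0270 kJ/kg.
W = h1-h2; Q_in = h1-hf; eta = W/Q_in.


W = 904.3200 kJ/kg
Q_in = 3133.6360 kJ/kg
eta = 0.2886 = 28.8585%

eta = 28.8585%


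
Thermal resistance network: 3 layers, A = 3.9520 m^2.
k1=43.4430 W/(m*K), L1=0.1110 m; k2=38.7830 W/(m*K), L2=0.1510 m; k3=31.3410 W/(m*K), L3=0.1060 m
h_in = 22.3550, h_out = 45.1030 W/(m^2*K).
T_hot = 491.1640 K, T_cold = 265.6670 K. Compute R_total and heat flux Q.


R_conv_in = 1/(22.3550*3.9520) = 0.0113
R_1 = 0.1110/(43.4430*3.9520) = 0.0006
R_2 = 0.1510/(38.7830*3.9520) = 0.0010
R_3 = 0.1060/(31.3410*3.9520) = 0.0009
R_conv_out = 1/(45.1030*3.9520) = 0.0056
R_total = 0.0194 K/W
Q = 225.4970 / 0.0194 = 11613.5474 W

R_total = 0.0194 K/W, Q = 11613.5474 W


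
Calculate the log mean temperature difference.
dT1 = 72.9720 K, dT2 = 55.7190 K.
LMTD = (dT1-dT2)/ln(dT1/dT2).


dT1/dT2 = 1.3096
ln(dT1/dT2) = 0.2698
LMTD = 17.2530 / 0.2698 = 63.9581 K

63.9581 K


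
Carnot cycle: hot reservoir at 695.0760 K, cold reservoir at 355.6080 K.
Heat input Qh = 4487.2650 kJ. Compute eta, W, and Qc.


eta = 1 - 355.6080/695.0760 = 0.4884
W = 0.4884 * 4487.2650 = 2191.5343 kJ
Qc = 4487.2650 - 2191.5343 = 2295.7307 kJ

eta = 48.8390%, W = 2191.5343 kJ, Qc = 2295.7307 kJ


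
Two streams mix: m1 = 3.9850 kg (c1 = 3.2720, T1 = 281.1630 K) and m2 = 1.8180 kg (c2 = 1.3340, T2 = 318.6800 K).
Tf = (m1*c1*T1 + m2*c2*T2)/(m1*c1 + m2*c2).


num = 4438.9284
den = 15.4641
Tf = 287.0467 K

287.0467 K


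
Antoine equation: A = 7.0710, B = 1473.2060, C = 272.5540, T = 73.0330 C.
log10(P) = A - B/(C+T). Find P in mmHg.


C+T = 345.5870
B/(C+T) = 4.2629
log10(P) = 7.0710 - 4.2629 = 2.8081
P = 10^2.8081 = 642.8221 mmHg

642.8221 mmHg


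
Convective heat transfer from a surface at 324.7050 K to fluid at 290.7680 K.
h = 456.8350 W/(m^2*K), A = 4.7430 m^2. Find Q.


dT = 33.9370 K
Q = 456.8350 * 4.7430 * 33.9370 = 73533.6194 W

73533.6194 W


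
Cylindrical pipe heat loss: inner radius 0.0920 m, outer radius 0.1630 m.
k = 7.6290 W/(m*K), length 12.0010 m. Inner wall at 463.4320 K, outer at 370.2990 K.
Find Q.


dT = 93.1330 K
ln(ro/ri) = 0.5720
Q = 2*pi*7.6290*12.0010*93.1330 / 0.5720 = 93670.2375 W

93670.2375 W


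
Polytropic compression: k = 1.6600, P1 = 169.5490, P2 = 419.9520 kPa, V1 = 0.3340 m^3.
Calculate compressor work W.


(k-1)/k = 0.3976
(P2/P1)^exp = 1.4342
W = 2.5152 * 169.5490 * 0.3340 * (1.4342 - 1) = 61.8451 kJ

61.8451 kJ


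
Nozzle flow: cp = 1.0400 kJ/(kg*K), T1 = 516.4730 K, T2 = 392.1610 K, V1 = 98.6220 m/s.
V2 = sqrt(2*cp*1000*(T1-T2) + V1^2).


dT = 124.3120 K
2*cp*1000*dT = 258568.9600
V1^2 = 9726.2989
V2 = sqrt(268295.2589) = 517.9723 m/s

517.9723 m/s


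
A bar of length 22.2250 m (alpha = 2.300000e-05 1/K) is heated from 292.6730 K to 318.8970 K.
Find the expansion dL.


dT = 26.2240 K
dL = 2.300000e-05 * 22.2250 * 26.2240 = 0.013405 m
L_final = 22.238405 m

dL = 0.013405 m


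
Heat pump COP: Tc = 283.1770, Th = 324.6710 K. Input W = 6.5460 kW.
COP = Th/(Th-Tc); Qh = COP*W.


COP = 324.6710 / 41.4940 = 7.8245
Qh = 7.8245 * 6.5460 = 51.2194 kW

COP = 7.8245, Qh = 51.2194 kW


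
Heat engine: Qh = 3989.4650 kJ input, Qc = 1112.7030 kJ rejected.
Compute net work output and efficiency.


W = 3989.4650 - 1112.7030 = 2876.7620 kJ
eta = 2876.7620 / 3989.4650 = 0.7211 = 72.1090%

W = 2876.7620 kJ, eta = 72.1090%


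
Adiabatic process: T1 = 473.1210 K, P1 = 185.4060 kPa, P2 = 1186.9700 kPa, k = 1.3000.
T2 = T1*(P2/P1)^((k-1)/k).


(k-1)/k = 0.2308
(P2/P1)^exp = 1.5349
T2 = 473.1210 * 1.5349 = 726.1814 K

726.1814 K


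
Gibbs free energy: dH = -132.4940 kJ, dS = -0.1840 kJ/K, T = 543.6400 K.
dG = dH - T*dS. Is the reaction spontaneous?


T*dS = 543.6400 * -0.1840 = -100.0298 kJ
dG = -132.4940 + 100.0298 = -32.4642 kJ (spontaneous)

dG = -32.4642 kJ, spontaneous


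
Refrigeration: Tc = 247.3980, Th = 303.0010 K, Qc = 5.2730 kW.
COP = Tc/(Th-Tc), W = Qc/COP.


COP = 247.3980 / 55.6030 = 4.4494
W = 5.2730 / 4.4494 = 1.1851 kW

COP = 4.4494, W = 1.1851 kW


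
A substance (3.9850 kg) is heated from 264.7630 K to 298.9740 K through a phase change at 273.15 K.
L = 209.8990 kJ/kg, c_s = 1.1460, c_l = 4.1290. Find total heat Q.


Q1 (sensible, solid) = 3.9850 * 1.1460 * 8.3870 = 38.3018 kJ
Q2 (latent) = 3.9850 * 209.8990 = 836.4475 kJ
Q3 (sensible, liquid) = 3.9850 * 4.1290 * 25.8240 = 424.9098 kJ
Q_total = 1299.6591 kJ

1299.6591 kJ


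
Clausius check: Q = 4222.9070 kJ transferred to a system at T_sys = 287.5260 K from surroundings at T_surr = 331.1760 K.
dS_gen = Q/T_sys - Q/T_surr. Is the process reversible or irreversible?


dS_sys = 4222.9070/287.5260 = 14.6870 kJ/K
dS_surr = -4222.9070/331.1760 = -12.7512 kJ/K
dS_gen = 14.6870 - 12.7512 = 1.9358 kJ/K (irreversible)

dS_gen = 1.9358 kJ/K, irreversible


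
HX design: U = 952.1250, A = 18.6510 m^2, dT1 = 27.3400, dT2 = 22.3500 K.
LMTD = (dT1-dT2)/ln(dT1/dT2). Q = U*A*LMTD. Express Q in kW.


LMTD = 24.7613 K
Q = 952.1250 * 18.6510 * 24.7613 = 439712.4496 W = 439.7124 kW

439.7124 kW


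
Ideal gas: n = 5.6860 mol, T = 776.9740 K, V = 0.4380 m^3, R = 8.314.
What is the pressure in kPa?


P = nRT/V = 5.6860 * 8.314 * 776.9740 / 0.4380
= 36730.2058 / 0.4380 = 83858.9174 Pa = 83.8589 kPa

83.8589 kPa


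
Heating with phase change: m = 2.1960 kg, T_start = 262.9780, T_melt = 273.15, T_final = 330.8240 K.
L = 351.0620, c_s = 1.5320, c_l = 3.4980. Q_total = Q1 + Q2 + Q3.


Q1 (sensible, solid) = 2.1960 * 1.5320 * 10.1720 = 34.2214 kJ
Q2 (latent) = 2.1960 * 351.0620 = 770.9322 kJ
Q3 (sensible, liquid) = 2.1960 * 3.4980 * 57.6740 = 443.0291 kJ
Q_total = 1248.1826 kJ

1248.1826 kJ


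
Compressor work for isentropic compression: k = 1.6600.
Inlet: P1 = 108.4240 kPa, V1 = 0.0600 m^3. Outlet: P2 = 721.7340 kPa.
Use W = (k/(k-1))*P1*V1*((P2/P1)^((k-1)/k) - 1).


(k-1)/k = 0.3976
(P2/P1)^exp = 2.1248
W = 2.5152 * 108.4240 * 0.0600 * (2.1248 - 1) = 18.4041 kJ

18.4041 kJ


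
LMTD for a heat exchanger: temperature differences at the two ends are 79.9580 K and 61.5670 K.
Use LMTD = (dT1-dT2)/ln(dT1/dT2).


dT1/dT2 = 1.2987
ln(dT1/dT2) = 0.2614
LMTD = 18.3910 / 0.2614 = 70.3624 K

70.3624 K


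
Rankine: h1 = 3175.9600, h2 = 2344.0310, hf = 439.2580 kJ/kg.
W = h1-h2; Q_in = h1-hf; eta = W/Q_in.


W = 831.9290 kJ/kg
Q_in = 2736.7020 kJ/kg
eta = 0.3040 = 30.3990%

eta = 30.3990%


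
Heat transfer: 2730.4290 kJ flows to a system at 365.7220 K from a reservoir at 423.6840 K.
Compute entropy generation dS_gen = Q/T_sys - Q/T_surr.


dS_sys = 2730.4290/365.7220 = 7.4659 kJ/K
dS_surr = -2730.4290/423.6840 = -6.4445 kJ/K
dS_gen = 7.4659 - 6.4445 = 1.0214 kJ/K (irreversible)

dS_gen = 1.0214 kJ/K, irreversible


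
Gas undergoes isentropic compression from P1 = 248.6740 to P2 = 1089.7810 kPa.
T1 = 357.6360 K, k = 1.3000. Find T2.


(k-1)/k = 0.2308
(P2/P1)^exp = 1.4063
T2 = 357.6360 * 1.4063 = 502.9536 K

502.9536 K


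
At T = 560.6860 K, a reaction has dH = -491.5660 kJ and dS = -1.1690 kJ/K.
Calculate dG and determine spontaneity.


T*dS = 560.6860 * -1.1690 = -655.4419 kJ
dG = -491.5660 + 655.4419 = 163.8759 kJ (non-spontaneous)

dG = 163.8759 kJ, non-spontaneous


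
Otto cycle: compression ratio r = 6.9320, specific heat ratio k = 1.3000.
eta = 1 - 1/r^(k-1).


r^(k-1) = 1.7875
eta = 1 - 1/1.7875 = 0.4406 = 44.0574%

44.0574%


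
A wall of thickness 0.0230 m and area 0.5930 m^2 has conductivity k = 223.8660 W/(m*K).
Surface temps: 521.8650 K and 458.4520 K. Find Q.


dT = 63.4130 K
Q = 223.8660 * 0.5930 * 63.4130 / 0.0230 = 366010.2910 W

366010.2910 W


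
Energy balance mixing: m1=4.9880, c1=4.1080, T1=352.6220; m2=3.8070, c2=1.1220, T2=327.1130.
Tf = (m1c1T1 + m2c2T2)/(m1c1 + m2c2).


num = 8622.7212
den = 24.7622
Tf = 348.2217 K

348.2217 K


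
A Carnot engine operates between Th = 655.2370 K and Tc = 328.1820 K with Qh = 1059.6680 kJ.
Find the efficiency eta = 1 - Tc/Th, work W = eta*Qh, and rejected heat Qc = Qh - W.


eta = 1 - 328.1820/655.2370 = 0.4991
W = 0.4991 * 1059.6680 = 528.9227 kJ
Qc = 1059.6680 - 528.9227 = 530.7453 kJ

eta = 49.9140%, W = 528.9227 kJ, Qc = 530.7453 kJ


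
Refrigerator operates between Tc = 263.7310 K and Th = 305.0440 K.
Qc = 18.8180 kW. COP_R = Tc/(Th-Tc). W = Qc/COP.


COP = 263.7310 / 41.3130 = 6.3837
W = 18.8180 / 6.3837 = 2.9478 kW

COP = 6.3837, W = 2.9478 kW


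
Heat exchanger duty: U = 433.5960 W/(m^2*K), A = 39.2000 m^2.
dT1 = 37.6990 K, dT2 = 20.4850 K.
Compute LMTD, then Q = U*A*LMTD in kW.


LMTD = 28.2224 K
Q = 433.5960 * 39.2000 * 28.2224 = 479695.3945 W = 479.6954 kW

479.6954 kW


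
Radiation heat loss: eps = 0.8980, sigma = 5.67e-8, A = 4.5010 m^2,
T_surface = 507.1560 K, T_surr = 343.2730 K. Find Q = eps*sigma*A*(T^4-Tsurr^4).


T^4 = 6.6156e+10
Tsurr^4 = 1.3885e+10
Q = 0.8980 * 5.67e-8 * 4.5010 * 5.2270e+10 = 11979.0420 W

11979.0420 W


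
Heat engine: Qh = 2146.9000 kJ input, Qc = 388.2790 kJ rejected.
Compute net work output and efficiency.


W = 2146.9000 - 388.2790 = 1758.6210 kJ
eta = 1758.6210 / 2146.9000 = 0.8191 = 81.9144%

W = 1758.6210 kJ, eta = 81.9144%


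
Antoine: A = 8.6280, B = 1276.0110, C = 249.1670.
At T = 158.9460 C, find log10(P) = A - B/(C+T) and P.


C+T = 408.1130
B/(C+T) = 3.1266
log10(P) = 8.6280 - 3.1266 = 5.5014
P = 10^5.5014 = 317240.0486 mmHg

317240.0486 mmHg


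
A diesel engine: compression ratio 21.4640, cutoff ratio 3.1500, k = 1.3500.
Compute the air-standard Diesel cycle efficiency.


r^(k-1) = 2.9248
rc^k = 4.7067
eta = 0.5634 = 56.3364%

56.3364%


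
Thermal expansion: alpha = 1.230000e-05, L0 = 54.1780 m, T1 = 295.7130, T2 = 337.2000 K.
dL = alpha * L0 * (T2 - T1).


dT = 41.4870 K
dL = 1.230000e-05 * 54.1780 * 41.4870 = 0.027646 m
L_final = 54.205646 m

dL = 0.027646 m


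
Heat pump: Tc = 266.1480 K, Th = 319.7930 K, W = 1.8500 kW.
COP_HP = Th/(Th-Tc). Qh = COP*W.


COP = 319.7930 / 53.6450 = 5.9613
Qh = 5.9613 * 1.8500 = 11.0284 kW

COP = 5.9613, Qh = 11.0284 kW


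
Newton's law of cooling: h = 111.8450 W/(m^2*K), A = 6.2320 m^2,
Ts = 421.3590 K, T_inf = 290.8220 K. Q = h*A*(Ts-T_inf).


dT = 130.5370 K
Q = 111.8450 * 6.2320 * 130.5370 = 90986.6439 W

90986.6439 W


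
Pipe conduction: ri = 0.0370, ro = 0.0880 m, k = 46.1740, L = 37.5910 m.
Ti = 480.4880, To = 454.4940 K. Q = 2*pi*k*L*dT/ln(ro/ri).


dT = 25.9940 K
ln(ro/ri) = 0.8664
Q = 2*pi*46.1740*37.5910*25.9940 / 0.8664 = 327194.8372 W

327194.8372 W


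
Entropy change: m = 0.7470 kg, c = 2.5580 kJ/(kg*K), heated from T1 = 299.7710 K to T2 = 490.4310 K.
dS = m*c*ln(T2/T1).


T2/T1 = 1.6360
ln(T2/T1) = 0.4923
dS = 0.7470 * 2.5580 * 0.4923 = 0.9406 kJ/K

0.9406 kJ/K


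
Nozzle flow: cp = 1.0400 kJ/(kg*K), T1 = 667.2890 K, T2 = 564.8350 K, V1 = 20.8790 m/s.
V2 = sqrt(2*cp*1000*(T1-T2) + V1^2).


dT = 102.4540 K
2*cp*1000*dT = 213104.3200
V1^2 = 435.9326
V2 = sqrt(213540.2526) = 462.1042 m/s

462.1042 m/s


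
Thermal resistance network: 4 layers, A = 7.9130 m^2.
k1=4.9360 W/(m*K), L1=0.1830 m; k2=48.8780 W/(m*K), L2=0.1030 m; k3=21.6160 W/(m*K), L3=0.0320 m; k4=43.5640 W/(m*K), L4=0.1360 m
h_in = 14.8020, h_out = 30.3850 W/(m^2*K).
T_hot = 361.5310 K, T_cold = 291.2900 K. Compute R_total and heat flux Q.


R_conv_in = 1/(14.8020*7.9130) = 0.0085
R_1 = 0.1830/(4.9360*7.9130) = 0.0047
R_2 = 0.1030/(48.8780*7.9130) = 0.0003
R_3 = 0.0320/(21.6160*7.9130) = 0.0002
R_4 = 0.1360/(43.5640*7.9130) = 0.0004
R_conv_out = 1/(30.3850*7.9130) = 0.0042
R_total = 0.0182 K/W
Q = 70.2410 / 0.0182 = 3853.0579 W

R_total = 0.0182 K/W, Q = 3853.0579 W


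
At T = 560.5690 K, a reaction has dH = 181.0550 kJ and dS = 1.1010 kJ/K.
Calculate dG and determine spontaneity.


T*dS = 560.5690 * 1.1010 = 617.1865 kJ
dG = 181.0550 - 617.1865 = -436.1315 kJ (spontaneous)

dG = -436.1315 kJ, spontaneous


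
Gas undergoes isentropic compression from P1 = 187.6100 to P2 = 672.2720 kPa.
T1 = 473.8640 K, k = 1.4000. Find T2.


(k-1)/k = 0.2857
(P2/P1)^exp = 1.4400
T2 = 473.8640 * 1.4400 = 682.3733 K

682.3733 K


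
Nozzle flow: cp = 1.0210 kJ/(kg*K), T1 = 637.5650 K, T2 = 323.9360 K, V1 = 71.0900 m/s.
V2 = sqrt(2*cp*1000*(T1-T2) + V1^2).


dT = 313.6290 K
2*cp*1000*dT = 640430.4180
V1^2 = 5053.7881
V2 = sqrt(645484.2061) = 803.4203 m/s

803.4203 m/s


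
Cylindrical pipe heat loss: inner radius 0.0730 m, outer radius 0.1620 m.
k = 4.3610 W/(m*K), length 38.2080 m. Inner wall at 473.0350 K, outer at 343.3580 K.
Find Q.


dT = 129.6770 K
ln(ro/ri) = 0.7971
Q = 2*pi*4.3610*38.2080*129.6770 / 0.7971 = 170313.9827 W

170313.9827 W


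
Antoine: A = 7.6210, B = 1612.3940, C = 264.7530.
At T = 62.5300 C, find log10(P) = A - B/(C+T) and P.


C+T = 327.2830
B/(C+T) = 4.9266
log10(P) = 7.6210 - 4.9266 = 2.6944
P = 10^2.6944 = 494.7607 mmHg

494.7607 mmHg


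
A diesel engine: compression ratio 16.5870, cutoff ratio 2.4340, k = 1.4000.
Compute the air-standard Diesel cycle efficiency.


r^(k-1) = 3.0754
rc^k = 3.4742
eta = 0.5993 = 59.9279%

59.9279%


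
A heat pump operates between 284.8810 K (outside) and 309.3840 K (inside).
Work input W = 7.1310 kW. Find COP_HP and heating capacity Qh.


COP = 309.3840 / 24.5030 = 12.6264
Qh = 12.6264 * 7.1310 = 90.0387 kW

COP = 12.6264, Qh = 90.0387 kW


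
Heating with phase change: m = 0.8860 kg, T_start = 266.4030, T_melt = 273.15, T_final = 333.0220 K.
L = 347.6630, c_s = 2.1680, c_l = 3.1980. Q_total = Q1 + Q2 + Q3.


Q1 (sensible, solid) = 0.8860 * 2.1680 * 6.7470 = 12.9600 kJ
Q2 (latent) = 0.8860 * 347.6630 = 308.0294 kJ
Q3 (sensible, liquid) = 0.8860 * 3.1980 * 59.8720 = 169.6430 kJ
Q_total = 490.6324 kJ

490.6324 kJ


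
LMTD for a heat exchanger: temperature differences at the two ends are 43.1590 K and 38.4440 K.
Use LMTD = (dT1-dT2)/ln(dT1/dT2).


dT1/dT2 = 1.1226
ln(dT1/dT2) = 0.1157
LMTD = 4.7150 / 0.1157 = 40.7561 K

40.7561 K


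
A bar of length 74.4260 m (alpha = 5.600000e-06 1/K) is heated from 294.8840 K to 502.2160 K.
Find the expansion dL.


dT = 207.3320 K
dL = 5.600000e-06 * 74.4260 * 207.3320 = 0.086413 m
L_final = 74.512413 m

dL = 0.086413 m


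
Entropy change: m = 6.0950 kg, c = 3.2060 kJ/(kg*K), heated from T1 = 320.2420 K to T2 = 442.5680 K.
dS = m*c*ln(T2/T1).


T2/T1 = 1.3820
ln(T2/T1) = 0.3235
dS = 6.0950 * 3.2060 * 0.3235 = 6.3217 kJ/K

6.3217 kJ/K


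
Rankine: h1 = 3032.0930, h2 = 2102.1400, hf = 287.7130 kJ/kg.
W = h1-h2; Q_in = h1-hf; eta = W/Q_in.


W = 929.9530 kJ/kg
Q_in = 2744.3800 kJ/kg
eta = 0.3389 = 33.8857%

eta = 33.8857%


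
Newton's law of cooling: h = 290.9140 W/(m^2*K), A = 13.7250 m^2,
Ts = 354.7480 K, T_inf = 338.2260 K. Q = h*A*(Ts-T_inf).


dT = 16.5220 K
Q = 290.9140 * 13.7250 * 16.5220 = 65968.9532 W

65968.9532 W


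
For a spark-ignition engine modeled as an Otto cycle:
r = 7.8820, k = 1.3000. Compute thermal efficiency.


r^(k-1) = 1.8578
eta = 1 - 1/1.8578 = 0.4617 = 46.1719%

46.1719%


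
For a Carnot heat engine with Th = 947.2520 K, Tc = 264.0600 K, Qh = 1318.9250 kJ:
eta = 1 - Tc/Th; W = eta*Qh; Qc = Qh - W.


eta = 1 - 264.0600/947.2520 = 0.7212
W = 0.7212 * 1318.9250 = 951.2559 kJ
Qc = 1318.9250 - 951.2559 = 367.6691 kJ

eta = 72.1236%, W = 951.2559 kJ, Qc = 367.6691 kJ


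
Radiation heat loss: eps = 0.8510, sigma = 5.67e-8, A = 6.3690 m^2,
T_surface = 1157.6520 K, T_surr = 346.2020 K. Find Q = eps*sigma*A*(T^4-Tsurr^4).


T^4 = 1.7960e+12
Tsurr^4 = 1.4365e+10
Q = 0.8510 * 5.67e-8 * 6.3690 * 1.7817e+12 = 547530.5063 W

547530.5063 W


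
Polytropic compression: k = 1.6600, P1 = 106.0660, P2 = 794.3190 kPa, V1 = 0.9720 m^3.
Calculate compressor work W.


(k-1)/k = 0.3976
(P2/P1)^exp = 2.2267
W = 2.5152 * 106.0660 * 0.9720 * (2.2267 - 1) = 318.0847 kJ

318.0847 kJ


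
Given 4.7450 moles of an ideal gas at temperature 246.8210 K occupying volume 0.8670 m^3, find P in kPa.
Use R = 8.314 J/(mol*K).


P = nRT/V = 4.7450 * 8.314 * 246.8210 / 0.8670
= 9737.0712 / 0.8670 = 11230.7626 Pa = 11.2308 kPa

11.2308 kPa


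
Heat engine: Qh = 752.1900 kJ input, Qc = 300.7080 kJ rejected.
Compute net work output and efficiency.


W = 752.1900 - 300.7080 = 451.4820 kJ
eta = 451.4820 / 752.1900 = 0.6002 = 60.0223%

W = 451.4820 kJ, eta = 60.0223%


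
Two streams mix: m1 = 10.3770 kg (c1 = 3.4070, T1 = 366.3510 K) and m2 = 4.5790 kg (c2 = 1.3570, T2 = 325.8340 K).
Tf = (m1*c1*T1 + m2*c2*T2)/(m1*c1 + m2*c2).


num = 14976.7698
den = 41.5681
Tf = 360.2944 K

360.2944 K


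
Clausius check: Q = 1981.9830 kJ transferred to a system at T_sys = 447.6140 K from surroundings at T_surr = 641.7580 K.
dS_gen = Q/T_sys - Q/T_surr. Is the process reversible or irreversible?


dS_sys = 1981.9830/447.6140 = 4.4279 kJ/K
dS_surr = -1981.9830/641.7580 = -3.0884 kJ/K
dS_gen = 4.4279 - 3.0884 = 1.3395 kJ/K (irreversible)

dS_gen = 1.3395 kJ/K, irreversible


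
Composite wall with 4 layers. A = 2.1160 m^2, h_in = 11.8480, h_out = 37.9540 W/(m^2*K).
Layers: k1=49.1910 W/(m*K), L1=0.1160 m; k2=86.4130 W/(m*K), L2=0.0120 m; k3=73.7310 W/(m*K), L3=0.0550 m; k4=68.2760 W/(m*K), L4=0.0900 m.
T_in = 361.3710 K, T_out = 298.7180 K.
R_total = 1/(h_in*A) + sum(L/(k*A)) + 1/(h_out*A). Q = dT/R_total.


R_conv_in = 1/(11.8480*2.1160) = 0.0399
R_1 = 0.1160/(49.1910*2.1160) = 0.0011
R_2 = 0.0120/(86.4130*2.1160) = 6.5628e-05
R_3 = 0.0550/(73.7310*2.1160) = 0.0004
R_4 = 0.0900/(68.2760*2.1160) = 0.0006
R_conv_out = 1/(37.9540*2.1160) = 0.0125
R_total = 0.0545 K/W
Q = 62.6530 / 0.0545 = 1149.7033 W

R_total = 0.0545 K/W, Q = 1149.7033 W


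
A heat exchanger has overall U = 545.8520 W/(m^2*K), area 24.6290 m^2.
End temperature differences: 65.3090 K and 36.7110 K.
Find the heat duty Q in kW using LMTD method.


LMTD = 49.6447 K
Q = 545.8520 * 24.6290 * 49.6447 = 667412.8917 W = 667.4129 kW

667.4129 kW


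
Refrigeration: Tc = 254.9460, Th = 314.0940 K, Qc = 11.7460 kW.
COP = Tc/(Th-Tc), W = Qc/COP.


COP = 254.9460 / 59.1480 = 4.3103
W = 11.7460 / 4.3103 = 2.7251 kW

COP = 4.3103, W = 2.7251 kW


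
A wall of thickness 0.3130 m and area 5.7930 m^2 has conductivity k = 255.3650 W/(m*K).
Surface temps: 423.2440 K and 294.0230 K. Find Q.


dT = 129.2210 K
Q = 255.3650 * 5.7930 * 129.2210 / 0.3130 = 610736.1988 W

610736.1988 W


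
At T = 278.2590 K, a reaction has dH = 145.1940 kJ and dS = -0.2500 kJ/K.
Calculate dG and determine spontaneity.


T*dS = 278.2590 * -0.2500 = -69.5648 kJ
dG = 145.1940 + 69.5648 = 214.7587 kJ (non-spontaneous)

dG = 214.7587 kJ, non-spontaneous


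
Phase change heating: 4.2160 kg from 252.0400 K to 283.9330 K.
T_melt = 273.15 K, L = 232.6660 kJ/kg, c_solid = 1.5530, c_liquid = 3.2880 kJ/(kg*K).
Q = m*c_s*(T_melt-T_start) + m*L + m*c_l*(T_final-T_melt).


Q1 (sensible, solid) = 4.2160 * 1.5530 * 21.1100 = 138.2166 kJ
Q2 (latent) = 4.2160 * 232.6660 = 980.9199 kJ
Q3 (sensible, liquid) = 4.2160 * 3.2880 * 10.7830 = 149.4762 kJ
Q_total = 1268.6127 kJ

1268.6127 kJ
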